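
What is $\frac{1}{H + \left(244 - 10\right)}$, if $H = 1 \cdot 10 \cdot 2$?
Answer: $\frac{1}{254} \approx 0.003937$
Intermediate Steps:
$H = 20$ ($H = 10 \cdot 2 = 20$)
$\frac{1}{H + \left(244 - 10\right)} = \frac{1}{20 + \left(244 - 10\right)} = \frac{1}{20 + 234} = \frac{1}{254}$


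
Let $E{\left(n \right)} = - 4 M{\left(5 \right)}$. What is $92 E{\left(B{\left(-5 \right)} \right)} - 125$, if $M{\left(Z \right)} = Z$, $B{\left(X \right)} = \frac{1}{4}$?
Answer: $-1965$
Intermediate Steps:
$B{\left(X \right)} = \frac{1}{4}$
$E{\left(n \right)} = -20$ ($E{\left(n \right)} = \left(-4\right) 5 = -20$)
$92 E{\left(B{\left(-5 \right)} \right)} - 125 = 92 \left(-20\right) - 125 = -1840 - 125 = -1965$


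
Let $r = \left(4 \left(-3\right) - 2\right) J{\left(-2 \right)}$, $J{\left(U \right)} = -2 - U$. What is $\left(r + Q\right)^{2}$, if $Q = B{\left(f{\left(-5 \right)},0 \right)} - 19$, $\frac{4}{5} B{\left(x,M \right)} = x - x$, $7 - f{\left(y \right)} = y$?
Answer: $361$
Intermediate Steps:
$f{\left(y \right)} = 7 - y$
$B{\left(x,M \right)} = 0$ ($B{\left(x,M \right)} = \frac{5 \left(x - x\right)}{4} = \frac{5}{4} \cdot 0 = 0$)
$r = 0$ ($r = \left(4 \left(-3\right) - 2\right) \left(-2 - -2\right) = \left(-12 - 2\right) \left(-2 + 2\right) = \left(-14\right) 0 = 0$)
$Q = -19$ ($Q = 0 - 19 = -19$)
$\left(r + Q\right)^{2} = \left(0 - 19\right)^{2} = \left(-19\right)^{2} = 361$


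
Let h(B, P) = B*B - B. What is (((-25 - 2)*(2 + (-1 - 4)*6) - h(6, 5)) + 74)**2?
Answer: 640000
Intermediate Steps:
h(B, P) = B**2 - B
(((-25 - 2)*(2 + (-1 - 4)*6) - h(6, 5)) + 74)**2 = (((-25 - 2)*(2 + (-1 - 4)*6) - 6*(-1 + 6)) + 74)**2 = ((-27*(2 - 5*6) - 6*5) + 74)**2 = ((-27*(2 - 30) - 1*30) + 74)**2 = ((-27*(-28) - 30) + 74)**2 = ((756 - 30) + 74)**2 = (726 + 74)**2 = 800**2 = 640000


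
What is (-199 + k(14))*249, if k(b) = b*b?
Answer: -747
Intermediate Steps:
k(b) = b**2
(-199 + k(14))*249 = (-199 + 14**2)*249 = (-199 + 196)*249 = -3*249 = -747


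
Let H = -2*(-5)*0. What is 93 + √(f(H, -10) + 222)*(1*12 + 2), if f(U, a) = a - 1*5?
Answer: 93 + 42*√23 ≈ 294.42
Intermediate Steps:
H = 0 (H = 10*0 = 0)
f(U, a) = -5 + a (f(U, a) = a - 5 = -5 + a)
93 + √(f(H, -10) + 222)*(1*12 + 2) = 93 + √((-5 - 10) + 222)*(1*12 + 2) = 93 + √(-15 + 222)*(12 + 2) = 93 + √207*14 = 93 + (3*√23)*14 = 93 + 42*√23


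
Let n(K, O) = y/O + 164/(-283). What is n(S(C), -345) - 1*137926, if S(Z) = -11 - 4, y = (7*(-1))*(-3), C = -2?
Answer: -4488822511/32545 ≈ -1.3793e+5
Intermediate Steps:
y = 21 (y = -7*(-3) = 21)
S(Z) = -15
n(K, O) = -164/283 + 21/O (n(K, O) = 21/O + 164/(-283) = 21/O + 164*(-1/283) = 21/O - 164/283 = -164/283 + 21/O)
n(S(C), -345) - 1*137926 = (-164/283 + 21/(-345)) - 1*137926 = (-164/283 + 21*(-1/345)) - 137926 = (-164/283 - 7/115) - 137926 = -20841/32545 - 137926 = -4488822511/32545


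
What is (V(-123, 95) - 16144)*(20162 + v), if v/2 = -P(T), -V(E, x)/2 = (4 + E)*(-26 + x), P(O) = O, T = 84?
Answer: 5558332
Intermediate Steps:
V(E, x) = -2*(-26 + x)*(4 + E) (V(E, x) = -2*(4 + E)*(-26 + x) = -2*(-26 + x)*(4 + E))
v = -168 (v = 2*(-1*84) = 2*(-84) = -168)
(V(-123, 95) - 16144)*(20162 + v) = ((208 - 8*95 + 52*(-123) - 2*(-123)*95) - 16144)*(20162 - 168) = ((208 - 760 - 6396 + 23370) - 16144)*19994 = (16422 - 16144)*19994 = 278*19994 = 5558332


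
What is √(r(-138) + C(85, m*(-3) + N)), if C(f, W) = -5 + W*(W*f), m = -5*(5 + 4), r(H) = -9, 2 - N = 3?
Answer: √1526246 ≈ 1235.4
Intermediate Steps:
N = -1 (N = 2 - 1*3 = 2 - 3 = -1)
m = -45 (m = -5*9 = -45)
C(f, W) = -5 + f*W²
√(r(-138) + C(85, m*(-3) + N)) = √(-9 + (-5 + 85*(-45*(-3) - 1)²)) = √(-9 + (-5 + 85*(135 - 1)²)) = √(-9 + (-5 + 85*134²)) = √(-9 + (-5 + 85*17956)) = √(-9 + (-5 + 1526260)) = √(-9 + 1526255) = √1526246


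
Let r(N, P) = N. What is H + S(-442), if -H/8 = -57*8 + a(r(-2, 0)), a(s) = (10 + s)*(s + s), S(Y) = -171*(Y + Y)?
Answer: 155068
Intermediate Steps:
S(Y) = -342*Y
a(s) = 2*s*(10 + s) (a(s) = (10 + s)*(2*s) = 2*s*(10 + s))
H = 3904 (H = -8*(-57*8 + 2*(-2)*(10 - 2)) = -8*(-456 + 2*(-2)*8) = -8*(-456 - 32) = -8*(-488) = 3904)
H + S(-442) = 3904 - 342*(-442) = 3904 + 151164 = 155068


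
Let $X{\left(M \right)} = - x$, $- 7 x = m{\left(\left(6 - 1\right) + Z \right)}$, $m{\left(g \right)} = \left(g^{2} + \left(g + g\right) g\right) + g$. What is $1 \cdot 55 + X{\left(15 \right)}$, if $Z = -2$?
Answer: $\frac{415}{7} \approx 59.286$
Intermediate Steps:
$m{\left(g \right)} = g + 3 g^{2}$ ($m{\left(g \right)} = \left(g^{2} + 2 g g\right) + g = \left(g^{2} + 2 g^{2}\right) + g = 3 g^{2} + g = g + 3 g^{2}$)
$x = - \frac{30}{7}$ ($x = - \frac{\left(\left(6 - 1\right) - 2\right) \left(1 + 3 \left(\left(6 - 1\right) - 2\right)\right)}{7} = - \frac{\left(5 - 2\right) \left(1 + 3 \left(5 - 2\right)\right)}{7} = - \frac{3 \left(1 + 3 \cdot 3\right)}{7} = - \frac{3 \left(1 + 9\right)}{7} = - \frac{3 \cdot 10}{7} = \left(- \frac{1}{7}\right) 30 = - \frac{30}{7} \approx -4.2857$)
$X{\left(M \right)} = \frac{30}{7}$ ($X{\left(M \right)} = \left(-1\right) \left(- \frac{30}{7}\right) = \frac{30}{7}$)
$1 \cdot 55 + X{\left(15 \right)} = 1 \cdot 55 + \frac{30}{7} = 55 + \frac{30}{7} = \frac{415}{7}$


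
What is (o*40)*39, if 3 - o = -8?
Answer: 17160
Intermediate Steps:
o = 11 (o = 3 - 1*(-8) = 3 + 8 = 11)
(o*40)*39 = (11*40)*39 = 440*39 = 17160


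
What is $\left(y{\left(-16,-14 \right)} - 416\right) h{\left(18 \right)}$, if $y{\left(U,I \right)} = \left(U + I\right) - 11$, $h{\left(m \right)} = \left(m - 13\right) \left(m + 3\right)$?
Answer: $-47985$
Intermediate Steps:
$h{\left(m \right)} = \left(-13 + m\right) \left(3 + m\right)$
$y{\left(U,I \right)} = -11 + I + U$ ($y{\left(U,I \right)} = \left(I + U\right) - 11 = -11 + I + U$)
$\left(y{\left(-16,-14 \right)} - 416\right) h{\left(18 \right)} = \left(\left(-11 - 14 - 16\right) - 416\right) \left(-39 + 18^{2} - 180\right) = \left(-41 - 416\right) \left(-39 + 324 - 180\right) = \left(-457\right) 105 = -47985$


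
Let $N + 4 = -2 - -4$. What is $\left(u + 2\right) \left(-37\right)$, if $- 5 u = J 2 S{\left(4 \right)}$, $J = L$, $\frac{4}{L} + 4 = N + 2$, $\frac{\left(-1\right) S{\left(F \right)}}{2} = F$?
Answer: $\frac{222}{5} \approx 44.4$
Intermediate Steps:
$S{\left(F \right)} = - 2 F$
$N = -2$ ($N = -4 - -2 = -4 + \left(-2 + 4\right) = -4 + 2 = -2$)
$L = -1$ ($L = \frac{4}{-4 + \left(-2 + 2\right)} = \frac{4}{-4 + 0} = \frac{4}{-4} = 4 \left(- \frac{1}{4}\right) = -1$)
$J = -1$
$u = - \frac{16}{5}$ ($u = - \frac{\left(-1\right) 2 \left(\left(-2\right) 4\right)}{5} = - \frac{\left(-2\right) \left(-8\right)}{5} = \left(- \frac{1}{5}\right) 16 = - \frac{16}{5} \approx -3.2$)
$\left(u + 2\right) \left(-37\right) = \left(- \frac{16}{5} + 2\right) \left(-37\right) = \left(- \frac{6}{5}\right) \left(-37\right) = \frac{222}{5}$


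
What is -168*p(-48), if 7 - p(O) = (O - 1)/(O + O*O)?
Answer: -110887/94 ≈ -1179.6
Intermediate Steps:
p(O) = 7 - (-1 + O)/(O + O²) (p(O) = 7 - (O - 1)/(O + O*O) = 7 - (-1 + O)/(O + O²))
-168*p(-48) = -168*(1 + 6*(-48) + 7*(-48)²)/((-48)*(1 - 48)) = -(-7)*(1 - 288 + 7*2304)/(2*(-47)) = -(-7)*(-1)*(1 - 288 + 16128)/(2*47) = -(-7)*(-1)*15841/(2*47) = -168*15841/2256 = -110887/94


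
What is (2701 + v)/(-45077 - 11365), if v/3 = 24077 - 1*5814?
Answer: -28745/28221 ≈ -1.0186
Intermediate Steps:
v = 54789 (v = 3*(24077 - 1*5814) = 3*(24077 - 5814) = 3*18263 = 54789)
(2701 + v)/(-45077 - 11365) = (2701 + 54789)/(-45077 - 11365) = 57490/(-56442) = 57490*(-1/56442) = -28745/28221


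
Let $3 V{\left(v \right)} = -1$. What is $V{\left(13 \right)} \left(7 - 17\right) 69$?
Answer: $230$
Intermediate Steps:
$V{\left(v \right)} = - \frac{1}{3}$ ($V{\left(v \right)} = \frac{1}{3} \left(-1\right) = - \frac{1}{3}$)
$V{\left(13 \right)} \left(7 - 17\right) 69 = - \frac{7 - 17}{3} \cdot 69 = \left(- \frac{1}{3}\right) \left(-10\right) 69 = \frac{10}{3} \cdot 69 = 230$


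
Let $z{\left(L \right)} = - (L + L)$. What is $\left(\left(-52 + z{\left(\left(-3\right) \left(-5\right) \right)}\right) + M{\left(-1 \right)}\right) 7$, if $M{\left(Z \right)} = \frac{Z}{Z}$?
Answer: $-567$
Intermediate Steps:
$z{\left(L \right)} = - 2 L$
$M{\left(Z \right)} = 1$
$\left(\left(-52 + z{\left(\left(-3\right) \left(-5\right) \right)}\right) + M{\left(-1 \right)}\right) 7 = \left(\left(-52 - 2 \left(\left(-3\right) \left(-5\right)\right)\right) + 1\right) 7 = \left(\left(-52 - 30\right) + 1\right) 7 = \left(-82 + 1\right) 7 = \left(-81\right) 7 = -567$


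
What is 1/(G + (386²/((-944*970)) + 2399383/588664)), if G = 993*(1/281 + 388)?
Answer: 2366669160580/911857385620832069 ≈ 2.5954e-6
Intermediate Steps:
G = 108265797/281 (G = 993*(1/281 + 388) = 993*(109029/281) = 108265797/281 ≈ 3.8529e+5)
1/(G + (386²/((-944*970)) + 2399383/588664)) = 1/(108265797/281 + (386²/((-944*970)) + 2399383/588664)) = 1/(108265797/281 + (148996/(-915680) + 2399383*(1/588664))) = 1/(108265797/281 + (148996*(-1/915680) + 2399383/588664)) = 1/(108265797/281 + (-37249/228920 + 2399383/588664)) = 1/(108265797/281 + 32958725689/8422310180) = 1/(911857385620832069/2366669160580) = 2366669160580/911857385620832069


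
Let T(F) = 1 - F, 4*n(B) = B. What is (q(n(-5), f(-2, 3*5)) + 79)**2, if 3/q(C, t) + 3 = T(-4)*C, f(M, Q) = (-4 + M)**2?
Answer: 8473921/1369 ≈ 6189.9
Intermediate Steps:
n(B) = B/4
q(C, t) = 3/(-3 + 5*C) (q(C, t) = 3/(-3 + (1 - 1*(-4))*C) = 3/(-3 + (1 + 4)*C) = 3/(-3 + 5*C))
(q(n(-5), f(-2, 3*5)) + 79)**2 = (3/(-3 + 5*((1/4)*(-5))) + 79)**2 = (3/(-3 + 5*(-5/4)) + 79)**2 = (3/(-3 - 25/4) + 79)**2 = (3/(-37/4) + 79)**2 = (3*(-4/37) + 79)**2 = (-12/37 + 79)**2 = (2911/37)**2 = 8473921/1369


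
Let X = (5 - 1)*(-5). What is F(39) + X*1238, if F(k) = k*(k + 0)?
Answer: -23239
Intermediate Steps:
F(k) = k² (F(k) = k*k = k²)
X = -20 (X = 4*(-5) = -20)
F(39) + X*1238 = 39² - 20*1238 = 1521 - 24760 = -23239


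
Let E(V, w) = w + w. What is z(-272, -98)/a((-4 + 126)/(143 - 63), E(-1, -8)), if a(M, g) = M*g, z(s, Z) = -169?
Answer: 845/122 ≈ 6.9262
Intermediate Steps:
E(V, w) = 2*w
z(-272, -98)/a((-4 + 126)/(143 - 63), E(-1, -8)) = -169*(-(143 - 63)/(16*(-4 + 126))) = -169/((122/80)*(-16)) = -169/((122*(1/80))*(-16)) = -169/((61/40)*(-16)) = -169/(-122/5) = -169*(-5/122) = 845/122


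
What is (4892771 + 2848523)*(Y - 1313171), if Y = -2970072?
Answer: -33157843336442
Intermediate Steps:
(4892771 + 2848523)*(Y - 1313171) = (4892771 + 2848523)*(-2970072 - 1313171) = 7741294*(-4283243) = -33157843336442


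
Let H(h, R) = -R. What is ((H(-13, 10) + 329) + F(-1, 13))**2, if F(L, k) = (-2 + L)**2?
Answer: 107584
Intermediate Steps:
((H(-13, 10) + 329) + F(-1, 13))**2 = ((-1*10 + 329) + (-2 - 1)**2)**2 = ((-10 + 329) + (-3)**2)**2 = (319 + 9)**2 = 328**2 = 107584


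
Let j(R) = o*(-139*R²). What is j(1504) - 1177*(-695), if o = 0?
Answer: 818015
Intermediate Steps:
j(R) = 0 (j(R) = 0*(-139*R²) = 0)
j(1504) - 1177*(-695) = 0 - 1177*(-695) = 0 + 818015 = 818015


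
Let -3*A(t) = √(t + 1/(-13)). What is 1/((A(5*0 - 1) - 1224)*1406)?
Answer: -35802/61613242009 + 3*I*√182/246452968036 ≈ -5.8108e-7 + 1.6422e-10*I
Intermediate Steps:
A(t) = -√(-1/13 + t)/3 (A(t) = -√(t + 1/(-13))/3 = -√(t - 1/13)/3 = -√(-1/13 + t)/3)
1/((A(5*0 - 1) - 1224)*1406) = 1/((-√(-13 + 169*(5*0 - 1))/39 - 1224)*1406) = 1/((-√(-13 + 169*(0 - 1))/39 - 1224)*1406) = 1/((-√(-13 + 169*(-1))/39 - 1224)*1406) = 1/((-√(-13 - 169)/39 - 1224)*1406) = 1/((-I*√182/39 - 1224)*1406) = 1/((-1224 - I*√182/39)*1406) = 1/(-1720944 - 1406*I*√182/39)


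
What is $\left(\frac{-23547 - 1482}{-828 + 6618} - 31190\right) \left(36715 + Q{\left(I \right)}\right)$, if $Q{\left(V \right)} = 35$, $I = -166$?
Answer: $- \frac{221253533025}{193} \approx -1.1464 \cdot 10^{9}$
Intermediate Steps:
$\left(\frac{-23547 - 1482}{-828 + 6618} - 31190\right) \left(36715 + Q{\left(I \right)}\right) = \left(\frac{-23547 - 1482}{-828 + 6618} - 31190\right) \left(36715 + 35\right) = \left(- \frac{25029}{5790} - 31190\right) 36750 = \left(\left(-25029\right) \frac{1}{5790} - 31190\right) 36750 = \left(- \frac{8343}{1930} - 31190\right) 36750 = \left(- \frac{60205043}{1930}\right) 36750 = - \frac{221253533025}{193}$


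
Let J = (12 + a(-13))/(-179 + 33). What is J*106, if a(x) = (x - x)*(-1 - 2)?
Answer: -636/73 ≈ -8.7123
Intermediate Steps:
a(x) = 0 (a(x) = 0*(-3) = 0)
J = -6/73 (J = (12 + 0)/(-179 + 33) = 12/(-146) = 12*(-1/146) = -6/73 ≈ -0.082192)
J*106 = -6/73*106 = -636/73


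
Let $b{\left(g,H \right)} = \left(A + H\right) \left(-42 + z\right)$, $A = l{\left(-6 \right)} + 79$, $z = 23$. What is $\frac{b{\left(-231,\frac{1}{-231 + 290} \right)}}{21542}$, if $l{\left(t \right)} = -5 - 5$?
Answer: $- \frac{38684}{635489} \approx -0.060873$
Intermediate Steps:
$l{\left(t \right)} = -10$
$A = 69$ ($A = -10 + 79 = 69$)
$b{\left(g,H \right)} = -1311 - 19 H$ ($b{\left(g,H \right)} = \left(69 + H\right) \left(-42 + 23\right) = \left(69 + H\right) \left(-19\right) = -1311 - 19 H$)
$\frac{b{\left(-231,\frac{1}{-231 + 290} \right)}}{21542} = \frac{-1311 - \frac{19}{-231 + 290}}{21542} = \left(-1311 - \frac{19}{59}\right) \frac{1}{21542} = \left(- \frac{77368}{59}\right) \frac{1}{21542} = - \frac{38684}{635489}$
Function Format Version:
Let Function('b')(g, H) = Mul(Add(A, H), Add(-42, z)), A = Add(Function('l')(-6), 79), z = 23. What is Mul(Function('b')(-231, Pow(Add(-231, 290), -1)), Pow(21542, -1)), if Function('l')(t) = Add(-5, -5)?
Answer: Rational(-38684, 635489) ≈ -0.060873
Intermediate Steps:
Function('l')(t) = -10
A = 69 (A = Add(-10, 79) = 69)
Function('b')(g, H) = Add(-1311, Mul(-19, H)) (Function('b')(g, H) = Mul(Add(69, H), Add(-42, 23)) = Mul(Add(69, H), -19) = Add(-1311, Mul(-19, H)))
Mul(Function('b')(-231, Pow(Add(-231, 290), -1)), Pow(21542, -1)) = Mul(Add(-1311, Mul(-19, Pow(Add(-231, 290), -1))), Pow(21542, -1)) = Mul(Add(-1311, Mul(-19, Pow(59, -1))), Rational(1, 21542)) = Mul(Add(-1311, Mul(-19, Rational(1, 59))), Rational(1, 21542)) = Mul(Add(-1311, Rational(-19, 59)), Rational(1, 21542)) = Mul(Rational(-77368, 59), Rational(1, 21542)) = Rational(-38684, 635489)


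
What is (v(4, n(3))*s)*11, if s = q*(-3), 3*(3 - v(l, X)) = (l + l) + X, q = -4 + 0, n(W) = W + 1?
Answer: -132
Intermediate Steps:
n(W) = 1 + W
q = -4
v(l, X) = 3 - 2*l/3 - X/3 (v(l, X) = 3 - ((l + l) + X)/3 = 3 - (2*l + X)/3 = 3 - (X + 2*l)/3 = 3 + (-2*l/3 - X/3) = 3 - 2*l/3 - X/3)
s = 12 (s = -4*(-3) = 12)
(v(4, n(3))*s)*11 = ((3 - ⅔*4 - (1 + 3)/3)*12)*11 = ((3 - 8/3 - ⅓*4)*12)*11 = ((3 - 8/3 - 4/3)*12)*11 = -1*12*11 = -12*11 = -132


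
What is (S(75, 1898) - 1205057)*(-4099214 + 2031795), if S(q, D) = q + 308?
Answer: 2490565916406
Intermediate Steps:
S(q, D) = 308 + q
(S(75, 1898) - 1205057)*(-4099214 + 2031795) = ((308 + 75) - 1205057)*(-4099214 + 2031795) = (383 - 1205057)*(-2067419) = -1204674*(-2067419) = 2490565916406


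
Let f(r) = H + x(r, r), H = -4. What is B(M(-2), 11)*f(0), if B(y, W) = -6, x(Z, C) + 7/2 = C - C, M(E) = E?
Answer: 45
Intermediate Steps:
x(Z, C) = -7/2 (x(Z, C) = -7/2 + (C - C) = -7/2 + 0 = -7/2)
f(r) = -15/2 (f(r) = -4 - 7/2 = -15/2)
B(M(-2), 11)*f(0) = -6*(-15/2) = 45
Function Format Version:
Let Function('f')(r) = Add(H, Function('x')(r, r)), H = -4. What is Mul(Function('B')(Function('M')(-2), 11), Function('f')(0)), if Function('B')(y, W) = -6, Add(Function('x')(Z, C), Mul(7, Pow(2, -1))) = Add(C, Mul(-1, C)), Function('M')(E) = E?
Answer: 45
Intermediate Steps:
Function('x')(Z, C) = Rational(-7, 2) (Function('x')(Z, C) = Add(Rational(-7, 2), Add(C, Mul(-1, C))) = Add(Rational(-7, 2), 0) = Rational(-7, 2))
Function('f')(r) = Rational(-15, 2) (Function('f')(r) = Add(-4, Rational(-7, 2)) = Rational(-15, 2))
Mul(Function('B')(Function('M')(-2), 11), Function('f')(0)) = Mul(-6, Rational(-15, 2)) = 45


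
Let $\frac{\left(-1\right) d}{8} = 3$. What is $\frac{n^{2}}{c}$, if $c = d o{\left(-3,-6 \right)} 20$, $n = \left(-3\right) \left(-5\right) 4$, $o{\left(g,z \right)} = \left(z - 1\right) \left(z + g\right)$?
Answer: $- \frac{5}{42} \approx -0.11905$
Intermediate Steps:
$o{\left(g,z \right)} = \left(-1 + z\right) \left(g + z\right)$
$n = 60$ ($n = 15 \cdot 4 = 60$)
$d = -24$ ($d = \left(-8\right) 3 = -24$)
$c = -30240$ ($c = - 24 \left(\left(-6\right)^{2} - -3 - -6 - -18\right) 20 = - 24 \left(36 + 3 + 6 + 18\right) 20 = \left(-24\right) 63 \cdot 20 = \left(-1512\right) 20 = -30240$)
$\frac{n^{2}}{c} = \frac{60^{2}}{-30240} = 3600 \left(- \frac{1}{30240}\right) = - \frac{5}{42}$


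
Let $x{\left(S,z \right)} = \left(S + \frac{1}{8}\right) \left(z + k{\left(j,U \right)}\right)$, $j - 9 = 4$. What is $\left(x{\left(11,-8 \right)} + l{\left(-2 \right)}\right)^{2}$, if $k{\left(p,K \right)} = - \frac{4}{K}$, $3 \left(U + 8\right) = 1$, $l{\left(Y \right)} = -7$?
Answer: $\frac{17214201}{2116} \approx 8135.3$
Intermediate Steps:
$j = 13$ ($j = 9 + 4 = 13$)
$U = - \frac{23}{3}$ ($U = -8 + \frac{1}{3} \cdot 1 = -8 + \frac{1}{3} = - \frac{23}{3} \approx -7.6667$)
$x{\left(S,z \right)} = \left(\frac{1}{8} + S\right) \left(\frac{12}{23} + z\right)$ ($x{\left(S,z \right)} = \left(S + \frac{1}{8}\right) \left(z - \frac{4}{- \frac{23}{3}}\right) = \left(S + \frac{1}{8}\right) \left(z - - \frac{12}{23}\right) = \left(\frac{1}{8} + S\right) \left(z + \frac{12}{23}\right) = \left(\frac{1}{8} + S\right) \left(\frac{12}{23} + z\right)$)
$\left(x{\left(11,-8 \right)} + l{\left(-2 \right)}\right)^{2} = \left(\left(\frac{3}{46} + \frac{1}{8} \left(-8\right) + \frac{12}{23} \cdot 11 + 11 \left(-8\right)\right) - 7\right)^{2} = \left(\left(\frac{3}{46} - 1 + \frac{132}{23} - 88\right) - 7\right)^{2} = \left(- \frac{3827}{46} - 7\right)^{2} = \left(- \frac{4149}{46}\right)^{2} = \frac{17214201}{2116}$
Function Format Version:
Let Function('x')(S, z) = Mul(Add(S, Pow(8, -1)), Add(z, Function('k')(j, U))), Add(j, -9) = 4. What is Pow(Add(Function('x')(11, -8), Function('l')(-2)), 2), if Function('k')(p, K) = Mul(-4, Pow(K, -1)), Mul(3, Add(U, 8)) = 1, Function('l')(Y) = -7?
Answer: Rational(17214201, 2116) ≈ 8135.3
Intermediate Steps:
j = 13 (j = Add(9, 4) = 13)
U = Rational(-23, 3) (U = Add(-8, Mul(Rational(1, 3), 1)) = Add(-8, Rational(1, 3)) = Rational(-23, 3) ≈ -7.6667)
Function('x')(S, z) = Mul(Add(Rational(1, 8), S), Add(Rational(12, 23), z)) (Function('x')(S, z) = Mul(Add(S, Pow(8, -1)), Add(z, Mul(-4, Pow(Rational(-23, 3), -1)))) = Mul(Add(S, Rational(1, 8)), Add(z, Mul(-4, Rational(-3, 23)))) = Mul(Add(Rational(1, 8), S), Add(z, Rational(12, 23))) = Mul(Add(Rational(1, 8), S), Add(Rational(12, 23), z)))
Pow(Add(Function('x')(11, -8), Function('l')(-2)), 2) = Pow(Add(Add(Rational(3, 46), Mul(Rational(1, 8), -8), Mul(Rational(12, 23), 11), Mul(11, -8)), -7), 2) = Pow(Add(Add(Rational(3, 46), -1, Rational(132, 23), -88), -7), 2) = Pow(Add(Rational(-3827, 46), -7), 2) = Pow(Rational(-4149, 46), 2) = Rational(17214201, 2116)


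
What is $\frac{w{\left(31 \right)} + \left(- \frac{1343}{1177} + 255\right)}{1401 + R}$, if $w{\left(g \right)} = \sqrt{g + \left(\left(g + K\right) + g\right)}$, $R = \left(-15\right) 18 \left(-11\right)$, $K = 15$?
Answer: $\frac{298792}{5144667} + \frac{2 \sqrt{3}}{1457} \approx 0.060456$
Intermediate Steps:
$R = 2970$ ($R = \left(-270\right) \left(-11\right) = 2970$)
$w{\left(g \right)} = \sqrt{15 + 3 g}$ ($w{\left(g \right)} = \sqrt{g + \left(\left(g + 15\right) + g\right)} = \sqrt{g + \left(\left(15 + g\right) + g\right)} = \sqrt{g + \left(15 + 2 g\right)} = \sqrt{15 + 3 g}$)
$\frac{w{\left(31 \right)} + \left(- \frac{1343}{1177} + 255\right)}{1401 + R} = \frac{\sqrt{15 + 3 \cdot 31} + \left(- \frac{1343}{1177} + 255\right)}{1401 + 2970} = \frac{\sqrt{15 + 93} + \left(\left(-1343\right) \frac{1}{1177} + 255\right)}{4371} = \left(\sqrt{108} + \left(- \frac{1343}{1177} + 255\right)\right) \frac{1}{4371} = \left(6 \sqrt{3} + \frac{298792}{1177}\right) \frac{1}{4371} = \left(\frac{298792}{1177} + 6 \sqrt{3}\right) \frac{1}{4371} = \frac{298792}{5144667} + \frac{2 \sqrt{3}}{1457}$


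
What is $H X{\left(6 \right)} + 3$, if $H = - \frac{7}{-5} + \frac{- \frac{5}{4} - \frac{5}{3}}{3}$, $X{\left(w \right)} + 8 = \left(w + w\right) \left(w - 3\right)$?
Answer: $\frac{674}{45} \approx 14.978$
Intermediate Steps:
$X{\left(w \right)} = -8 + 2 w \left(-3 + w\right)$ ($X{\left(w \right)} = -8 + \left(w + w\right) \left(w - 3\right) = -8 + 2 w \left(-3 + w\right)$)
$H = \frac{77}{180}$ ($H = \left(-7\right) \left(- \frac{1}{5}\right) + \left(\left(-5\right) \frac{1}{4} - \frac{5}{3}\right) \frac{1}{3} = \frac{7}{5} + \left(- \frac{5}{4} - \frac{5}{3}\right) \frac{1}{3} = \frac{7}{5} - \frac{35}{36} = \frac{77}{180} \approx 0.42778$)
$H X{\left(6 \right)} + 3 = \frac{77 \left(-8 - 36 + 2 \cdot 6^{2}\right)}{180} + 3 = \frac{77 \left(-8 - 36 + 2 \cdot 36\right)}{180} + 3 = \frac{77 \left(-8 - 36 + 72\right)}{180} + 3 = \frac{77}{180} \cdot 28 + 3 = \frac{539}{45} + 3 = \frac{674}{45}$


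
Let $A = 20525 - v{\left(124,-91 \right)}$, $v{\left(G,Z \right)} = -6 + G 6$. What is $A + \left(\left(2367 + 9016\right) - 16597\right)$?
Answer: $14573$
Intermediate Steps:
$v{\left(G,Z \right)} = -6 + 6 G$
$A = 19787$ ($A = 20525 - \left(-6 + 6 \cdot 124\right) = 20525 - \left(-6 + 744\right) = 20525 - 738 = 19787$)
$A + \left(\left(2367 + 9016\right) - 16597\right) = 19787 + \left(\left(2367 + 9016\right) - 16597\right) = 19787 + \left(11383 - 16597\right) = 19787 - 5214 = 14573$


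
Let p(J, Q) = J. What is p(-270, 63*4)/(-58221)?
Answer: 30/6469 ≈ 0.0046375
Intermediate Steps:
p(-270, 63*4)/(-58221) = -270/(-58221) = -270*(-1/58221) = 30/6469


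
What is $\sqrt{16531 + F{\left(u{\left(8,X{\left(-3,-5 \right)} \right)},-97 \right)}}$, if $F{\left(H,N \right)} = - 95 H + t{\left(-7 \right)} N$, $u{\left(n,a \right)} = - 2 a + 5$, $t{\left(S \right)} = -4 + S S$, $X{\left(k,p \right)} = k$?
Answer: $\sqrt{11121} \approx 105.46$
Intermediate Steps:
$t{\left(S \right)} = -4 + S^{2}$
$u{\left(n,a \right)} = 5 - 2 a$
$F{\left(H,N \right)} = - 95 H + 45 N$ ($F{\left(H,N \right)} = - 95 H + \left(-4 + \left(-7\right)^{2}\right) N = - 95 H + \left(-4 + 49\right) N = - 95 H + 45 N$)
$\sqrt{16531 + F{\left(u{\left(8,X{\left(-3,-5 \right)} \right)},-97 \right)}} = \sqrt{16531 - \left(4365 + 95 \left(5 - -6\right)\right)} = \sqrt{16531 - \left(4365 + 95 \left(5 + 6\right)\right)} = \sqrt{16531 - 5410} = \sqrt{11121}$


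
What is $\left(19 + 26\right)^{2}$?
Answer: $2025$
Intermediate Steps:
$\left(19 + 26\right)^{2} = 45^{2} = 2025$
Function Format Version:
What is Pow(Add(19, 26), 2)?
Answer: 2025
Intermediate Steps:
Pow(Add(19, 26), 2) = Pow(45, 2) = 2025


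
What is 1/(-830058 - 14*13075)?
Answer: -1/1013108 ≈ -9.8706e-7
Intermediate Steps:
1/(-830058 - 14*13075) = 1/(-830058 - 183050) = 1/(-1013108) = -1/1013108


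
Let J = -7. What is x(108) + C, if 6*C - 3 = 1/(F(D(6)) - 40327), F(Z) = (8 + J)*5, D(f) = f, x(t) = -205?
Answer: -49475095/241932 ≈ -204.50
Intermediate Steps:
F(Z) = 5 (F(Z) = (8 - 7)*5 = 1*5 = 5)
C = 120965/241932 (C = 1/2 + 1/(6*(5 - 40327)) = 1/2 + (1/6)/(-40322) = 1/2 + (1/6)*(-1/40322) = 1/2 - 1/241932 = 120965/241932 ≈ 0.50000)
x(108) + C = -205 + 120965/241932 = -49475095/241932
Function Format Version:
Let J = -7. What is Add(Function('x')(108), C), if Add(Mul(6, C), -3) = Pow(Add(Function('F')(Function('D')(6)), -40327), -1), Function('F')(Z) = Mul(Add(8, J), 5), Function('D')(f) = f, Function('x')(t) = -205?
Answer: Rational(-49475095, 241932) ≈ -204.50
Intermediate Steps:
Function('F')(Z) = 5 (Function('F')(Z) = Mul(Add(8, -7), 5) = Mul(1, 5) = 5)
C = Rational(120965, 241932) (C = Add(Rational(1, 2), Mul(Rational(1, 6), Pow(Add(5, -40327), -1))) = Add(Rational(1, 2), Mul(Rational(1, 6), Pow(-40322, -1))) = Add(Rational(1, 2), Mul(Rational(1, 6), Rational(-1, 40322))) = Add(Rational(1, 2), Rational(-1, 241932)) = Rational(120965, 241932) ≈ 0.50000)
Add(Function('x')(108), C) = Add(-205, Rational(120965, 241932)) = Rational(-49475095, 241932)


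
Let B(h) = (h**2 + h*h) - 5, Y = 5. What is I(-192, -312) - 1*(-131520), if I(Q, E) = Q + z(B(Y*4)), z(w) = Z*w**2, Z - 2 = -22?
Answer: -12509172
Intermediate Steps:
Z = -20 (Z = 2 - 22 = -20)
B(h) = -5 + 2*h**2 (B(h) = (h**2 + h**2) - 5 = 2*h**2 - 5 = -5 + 2*h**2)
z(w) = -20*w**2
I(Q, E) = -12640500 + Q (I(Q, E) = Q - 20*(-5 + 2*(5*4)**2)**2 = Q - 20*(-5 + 2*20**2)**2 = Q - 20*(-5 + 2*400)**2 = Q - 20*(-5 + 800)**2 = Q - 20*795**2 = Q - 20*632025 = Q - 12640500 = -12640500 + Q)
I(-192, -312) - 1*(-131520) = (-12640500 - 192) - 1*(-131520) = -12640692 + 131520 = -12509172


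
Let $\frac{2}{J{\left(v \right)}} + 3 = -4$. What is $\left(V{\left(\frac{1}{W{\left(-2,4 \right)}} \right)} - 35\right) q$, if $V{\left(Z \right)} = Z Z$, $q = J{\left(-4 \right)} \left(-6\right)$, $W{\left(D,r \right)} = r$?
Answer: $- \frac{1677}{28} \approx -59.893$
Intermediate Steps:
$J{\left(v \right)} = - \frac{2}{7}$ ($J{\left(v \right)} = \frac{2}{-3 - 4} = \frac{2}{-7} = 2 \left(- \frac{1}{7}\right) = - \frac{2}{7}$)
$q = \frac{12}{7}$ ($q = \left(- \frac{2}{7}\right) \left(-6\right) = \frac{12}{7} \approx 1.7143$)
$V{\left(Z \right)} = Z^{2}$
$\left(V{\left(\frac{1}{W{\left(-2,4 \right)}} \right)} - 35\right) q = \left(\left(\frac{1}{4}\right)^{2} - 35\right) \frac{12}{7} = \left(\frac{1}{16} - 35\right) \frac{12}{7} = \left(- \frac{559}{16}\right) \frac{12}{7} = - \frac{1677}{28}$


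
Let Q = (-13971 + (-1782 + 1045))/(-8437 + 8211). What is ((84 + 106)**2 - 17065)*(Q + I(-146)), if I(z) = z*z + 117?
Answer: 46241401905/113 ≈ 4.0922e+8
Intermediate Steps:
I(z) = 117 + z**2 (I(z) = z**2 + 117 = 117 + z**2)
Q = 7354/113 (Q = (-13971 - 737)/(-226) = -14708*(-1/226) = 7354/113 ≈ 65.080)
((84 + 106)**2 - 17065)*(Q + I(-146)) = ((84 + 106)**2 - 17065)*(7354/113 + (117 + (-146)**2)) = (190**2 - 17065)*(7354/113 + (117 + 21316)) = (36100 - 17065)*(7354/113 + 21433) = 19035*(2429283/113) = 46241401905/113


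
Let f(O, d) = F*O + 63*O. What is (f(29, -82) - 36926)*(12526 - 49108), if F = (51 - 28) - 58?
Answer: 1321122348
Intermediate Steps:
F = -35 (F = 23 - 58 = -35)
f(O, d) = 28*O (f(O, d) = -35*O + 63*O = 28*O)
(f(29, -82) - 36926)*(12526 - 49108) = (28*29 - 36926)*(12526 - 49108) = (812 - 36926)*(-36582) = -36114*(-36582) = 1321122348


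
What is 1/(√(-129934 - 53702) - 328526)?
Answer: -164263/53964758156 - 3*I*√5101/53964758156 ≈ -3.0439e-6 - 3.9704e-9*I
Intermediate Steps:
1/(√(-129934 - 53702) - 328526) = 1/(√(-183636) - 328526) = 1/(6*I*√5101 - 328526) = 1/(-328526 + 6*I*√5101)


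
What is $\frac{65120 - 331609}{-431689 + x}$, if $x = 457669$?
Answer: $- \frac{266489}{25980} \approx -10.257$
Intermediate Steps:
$\frac{65120 - 331609}{-431689 + x} = \frac{65120 - 331609}{-431689 + 457669} = - \frac{266489}{25980}$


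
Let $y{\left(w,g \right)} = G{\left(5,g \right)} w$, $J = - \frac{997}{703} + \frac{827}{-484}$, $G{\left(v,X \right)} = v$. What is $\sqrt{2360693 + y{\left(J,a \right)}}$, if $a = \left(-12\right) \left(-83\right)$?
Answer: $\frac{\sqrt{564667312078673}}{15466} \approx 1536.4$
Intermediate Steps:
$a = 996$
$J = - \frac{1063929}{340252}$ ($J = \left(-997\right) \frac{1}{703} + 827 \left(- \frac{1}{484}\right) = - \frac{997}{703} - \frac{827}{484} = - \frac{1063929}{340252} \approx -3.1269$)
$y{\left(w,g \right)} = 5 w$
$\sqrt{2360693 + y{\left(J,a \right)}} = \sqrt{2360693 + 5 \left(- \frac{1063929}{340252}\right)} = \sqrt{2360693 - \frac{5319645}{340252}} = \sqrt{\frac{803225194991}{340252}} = \frac{\sqrt{564667312078673}}{15466}$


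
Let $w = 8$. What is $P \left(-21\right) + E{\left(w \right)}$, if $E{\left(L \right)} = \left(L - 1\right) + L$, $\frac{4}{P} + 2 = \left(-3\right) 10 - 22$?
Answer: $\frac{149}{9} \approx 16.556$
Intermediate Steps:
$P = - \frac{2}{27}$ ($P = \frac{4}{-2 - 52} = \frac{4}{-54} = 4 \left(- \frac{1}{54}\right) = - \frac{2}{27} \approx -0.074074$)
$E{\left(L \right)} = -1 + 2 L$ ($E{\left(L \right)} = \left(-1 + L\right) + L = -1 + 2 L$)
$P \left(-21\right) + E{\left(w \right)} = \left(- \frac{2}{27}\right) \left(-21\right) + \left(-1 + 2 \cdot 8\right) = \frac{14}{9} + \left(-1 + 16\right) = \frac{14}{9} + 15 = \frac{149}{9}$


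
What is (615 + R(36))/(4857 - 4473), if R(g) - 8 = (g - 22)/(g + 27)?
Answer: 5609/3456 ≈ 1.6230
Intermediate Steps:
R(g) = 8 + (-22 + g)/(27 + g) (R(g) = 8 + (g - 22)/(g + 27) = 8 + (-22 + g)/(27 + g))
(615 + R(36))/(4857 - 4473) = (615 + (194 + 9*36)/(27 + 36))/(4857 - 4473) = (615 + (194 + 324)/63)/384 = (615 + (1/63)*518)*(1/384) = (615 + 74/9)*(1/384) = (5609/9)*(1/384) = 5609/3456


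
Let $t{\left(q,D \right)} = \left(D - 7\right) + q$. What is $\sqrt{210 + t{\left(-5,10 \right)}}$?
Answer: $4 \sqrt{13} \approx 14.422$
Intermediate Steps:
$t{\left(q,D \right)} = -7 + D + q$ ($t{\left(q,D \right)} = \left(-7 + D\right) + q = -7 + D + q$)
$\sqrt{210 + t{\left(-5,10 \right)}} = \sqrt{210 - 2} = \sqrt{208} = 4 \sqrt{13}$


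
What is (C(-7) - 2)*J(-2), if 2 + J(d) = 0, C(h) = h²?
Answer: -94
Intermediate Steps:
J(d) = -2 (J(d) = -2 + 0 = -2)
(C(-7) - 2)*J(-2) = ((-7)² - 2)*(-2) = (49 - 2)*(-2) = 47*(-2) = -94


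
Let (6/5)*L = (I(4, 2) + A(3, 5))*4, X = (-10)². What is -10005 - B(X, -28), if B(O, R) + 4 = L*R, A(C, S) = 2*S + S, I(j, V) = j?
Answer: -24683/3 ≈ -8227.7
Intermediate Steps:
A(C, S) = 3*S
X = 100
L = 190/3 (L = 5*((4 + 3*5)*4)/6 = 5*((4 + 15)*4)/6 = 5*(19*4)/6 = (⅚)*76 = 190/3 ≈ 63.333)
B(O, R) = -4 + 190*R/3
-10005 - B(X, -28) = -10005 - (-4 + (190/3)*(-28)) = -10005 - (-4 - 5320/3) = -10005 - 1*(-5332/3) = -10005 + 5332/3 = -24683/3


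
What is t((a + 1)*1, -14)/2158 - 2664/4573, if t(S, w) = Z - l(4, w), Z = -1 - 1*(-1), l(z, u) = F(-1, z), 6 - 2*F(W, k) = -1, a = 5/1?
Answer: -11529835/19737068 ≈ -0.58417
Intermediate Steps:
a = 5 (a = 5*1 = 5)
F(W, k) = 7/2 (F(W, k) = 3 - ½*(-1) = 3 + ½ = 7/2)
l(z, u) = 7/2
Z = 0 (Z = -1 + 1 = 0)
t(S, w) = -7/2 (t(S, w) = 0 - 1*7/2 = 0 - 7/2 = -7/2)
t((a + 1)*1, -14)/2158 - 2664/4573 = -7/2/2158 - 2664/4573 = -7/2*1/2158 - 2664*1/4573 = -7/4316 - 2664/4573 = -11529835/19737068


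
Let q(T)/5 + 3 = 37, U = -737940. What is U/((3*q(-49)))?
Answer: -24598/17 ≈ -1446.9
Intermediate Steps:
q(T) = 170 (q(T) = -15 + 5*37 = -15 + 185 = 170)
U/((3*q(-49))) = -737940/(3*170) = -737940/510 = -737940*1/510 = -24598/17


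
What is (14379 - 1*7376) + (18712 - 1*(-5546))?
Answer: 31261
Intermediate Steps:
(14379 - 1*7376) + (18712 - 1*(-5546)) = (14379 - 7376) + (18712 + 5546) = 7003 + 24258 = 31261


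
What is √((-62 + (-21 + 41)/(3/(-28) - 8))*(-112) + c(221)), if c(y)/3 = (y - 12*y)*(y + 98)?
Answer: I*√119508463227/227 ≈ 1522.9*I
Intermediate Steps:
c(y) = -33*y*(98 + y) (c(y) = 3*((y - 12*y)*(y + 98)) = 3*((-11*y)*(98 + y)) = 3*(-11*y*(98 + y)) = -33*y*(98 + y))
√((-62 + (-21 + 41)/(3/(-28) - 8))*(-112) + c(221)) = √((-62 + (-21 + 41)/(3/(-28) - 8))*(-112) - 33*221*(98 + 221)) = √((-62 + 20/(3*(-1/28) - 8))*(-112) - 33*221*319) = √((-62 + 20/(-3/28 - 8))*(-112) - 2326467) = √((-62 + 20/(-227/28))*(-112) - 2326467) = √((-62 + 20*(-28/227))*(-112) - 2326467) = √((-62 - 560/227)*(-112) - 2326467) = √(-14634/227*(-112) - 2326467) = √(1639008/227 - 2326467) = √(-526469001/227) = I*√119508463227/227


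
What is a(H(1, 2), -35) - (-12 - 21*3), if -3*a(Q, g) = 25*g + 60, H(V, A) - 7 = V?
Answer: 1040/3 ≈ 346.67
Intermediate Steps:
H(V, A) = 7 + V
a(Q, g) = -20 - 25*g/3 (a(Q, g) = -(25*g + 60)/3 = -(60 + 25*g)/3 = -20 - 25*g/3)
a(H(1, 2), -35) - (-12 - 21*3) = (-20 - 25/3*(-35)) - (-12 - 21*3) = (-20 + 875/3) - (-12 - 63) = 815/3 - 1*(-75) = 815/3 + 75 = 1040/3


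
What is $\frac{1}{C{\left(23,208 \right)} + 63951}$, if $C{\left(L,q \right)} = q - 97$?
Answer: $\frac{1}{64062} \approx 1.561 \cdot 10^{-5}$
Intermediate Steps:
$C{\left(L,q \right)} = -97 + q$ ($C{\left(L,q \right)} = q - 97 = -97 + q$)
$\frac{1}{C{\left(23,208 \right)} + 63951} = \frac{1}{\left(-97 + 208\right) + 63951} = \frac{1}{111 + 63951} = \frac{1}{64062}$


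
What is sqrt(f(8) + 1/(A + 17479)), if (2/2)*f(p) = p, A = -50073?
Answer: sqrt(8498918094)/32594 ≈ 2.8284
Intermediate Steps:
f(p) = p
sqrt(f(8) + 1/(A + 17479)) = sqrt(8 + 1/(-50073 + 17479)) = sqrt(8 + 1/(-32594)) = sqrt(8 - 1/32594) = sqrt(260751/32594) = sqrt(8498918094)/32594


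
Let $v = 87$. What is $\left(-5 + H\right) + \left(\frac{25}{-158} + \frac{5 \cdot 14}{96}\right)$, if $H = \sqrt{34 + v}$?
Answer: $\frac{24917}{3792} \approx 6.5709$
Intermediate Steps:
$H = 11$ ($H = \sqrt{34 + 87} = \sqrt{121} = 11$)
$\left(-5 + H\right) + \left(\frac{25}{-158} + \frac{5 \cdot 14}{96}\right) = \left(-5 + 11\right) + \left(\frac{25}{-158} + \frac{5 \cdot 14}{96}\right) = 6 + \left(25 \left(- \frac{1}{158}\right) + 70 \cdot \frac{1}{96}\right) = 6 + \left(- \frac{25}{158} + \frac{35}{48}\right) = 6 + \frac{2165}{3792} = \frac{24917}{3792}$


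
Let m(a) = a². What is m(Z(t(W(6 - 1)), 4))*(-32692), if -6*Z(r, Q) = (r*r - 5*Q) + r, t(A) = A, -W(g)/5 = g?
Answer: -2749397200/9 ≈ -3.0549e+8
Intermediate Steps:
W(g) = -5*g
Z(r, Q) = -r/6 - r²/6 + 5*Q/6 (Z(r, Q) = -((r*r - 5*Q) + r)/6 = -((r² - 5*Q) + r)/6 = -(r + r² - 5*Q)/6 = -r/6 - r²/6 + 5*Q/6)
m(Z(t(W(6 - 1)), 4))*(-32692) = (-(-5)*(6 - 1)/6 - 25*(6 - 1)²/6 + (⅚)*4)²*(-32692) = (-(-5)*5/6 - (-5*5)²/6 + 10/3)²*(-32692) = (-⅙*(-25) - ⅙*(-25)² + 10/3)²*(-32692) = (25/6 - ⅙*625 + 10/3)²*(-32692) = (25/6 - 625/6 + 10/3)²*(-32692) = (-290/3)²*(-32692) = (84100/9)*(-32692) = -2749397200/9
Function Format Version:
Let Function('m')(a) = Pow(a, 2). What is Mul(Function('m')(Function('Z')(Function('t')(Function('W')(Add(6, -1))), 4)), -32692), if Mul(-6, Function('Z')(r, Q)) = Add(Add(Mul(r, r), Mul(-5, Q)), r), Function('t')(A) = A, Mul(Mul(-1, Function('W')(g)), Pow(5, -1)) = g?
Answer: Rational(-2749397200, 9) ≈ -3.0549e+8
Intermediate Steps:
Function('W')(g) = Mul(-5, g)
Function('Z')(r, Q) = Add(Mul(Rational(-1, 6), r), Mul(Rational(-1, 6), Pow(r, 2)), Mul(Rational(5, 6), Q)) (Function('Z')(r, Q) = Mul(Rational(-1, 6), Add(Add(Mul(r, r), Mul(-5, Q)), r)) = Mul(Rational(-1, 6), Add(Add(Pow(r, 2), Mul(-5, Q)), r)) = Mul(Rational(-1, 6), Add(r, Pow(r, 2), Mul(-5, Q))) = Add(Mul(Rational(-1, 6), r), Mul(Rational(-1, 6), Pow(r, 2)), Mul(Rational(5, 6), Q)))
Mul(Function('m')(Function('Z')(Function('t')(Function('W')(Add(6, -1))), 4)), -32692) = Mul(Pow(Add(Mul(Rational(-1, 6), Mul(-5, Add(6, -1))), Mul(Rational(-1, 6), Pow(Mul(-5, Add(6, -1)), 2)), Mul(Rational(5, 6), 4)), 2), -32692) = Mul(Pow(Add(Mul(Rational(-1, 6), Mul(-5, 5)), Mul(Rational(-1, 6), Pow(Mul(-5, 5), 2)), Rational(10, 3)), 2), -32692) = Mul(Pow(Add(Mul(Rational(-1, 6), -25), Mul(Rational(-1, 6), Pow(-25, 2)), Rational(10, 3)), 2), -32692) = Mul(Pow(Add(Rational(25, 6), Mul(Rational(-1, 6), 625), Rational(10, 3)), 2), -32692) = Mul(Pow(Add(Rational(25, 6), Rational(-625, 6), Rational(10, 3)), 2), -32692) = Mul(Pow(Rational(-290, 3), 2), -32692) = Mul(Rational(84100, 9), -32692) = Rational(-2749397200, 9)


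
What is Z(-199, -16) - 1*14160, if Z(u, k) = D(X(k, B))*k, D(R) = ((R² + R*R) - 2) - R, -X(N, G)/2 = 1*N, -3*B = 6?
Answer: -46384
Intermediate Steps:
B = -2 (B = -⅓*6 = -2)
X(N, G) = -2*N
D(R) = -2 - R + 2*R² (D(R) = ((R² + R²) - 2) - R = (2*R² - 2) - R = (-2 + 2*R²) - R = -2 - R + 2*R²)
Z(u, k) = k*(-2 + 2*k + 8*k²) (Z(u, k) = (-2 - (-2)*k + 2*(-2*k)²)*k = (-2 + 2*k + 2*(4*k²))*k = (-2 + 2*k + 8*k²)*k = k*(-2 + 2*k + 8*k²))
Z(-199, -16) - 1*14160 = 2*(-16)*(-1 - 16 + 4*(-16)²) - 1*14160 = 2*(-16)*(-1 - 16 + 4*256) - 14160 = 2*(-16)*(-1 - 16 + 1024) - 14160 = 2*(-16)*1007 - 14160 = -32224 - 14160 = -46384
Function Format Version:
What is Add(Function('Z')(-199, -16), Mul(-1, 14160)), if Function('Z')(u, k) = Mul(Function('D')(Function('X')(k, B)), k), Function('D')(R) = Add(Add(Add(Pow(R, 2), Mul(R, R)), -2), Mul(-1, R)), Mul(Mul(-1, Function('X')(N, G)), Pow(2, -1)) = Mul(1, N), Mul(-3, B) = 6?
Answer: -46384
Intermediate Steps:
B = -2 (B = Mul(Rational(-1, 3), 6) = -2)
Function('X')(N, G) = Mul(-2, N) (Function('X')(N, G) = Mul(-2, Mul(1, N)) = Mul(-2, N))
Function('D')(R) = Add(-2, Mul(-1, R), Mul(2, Pow(R, 2))) (Function('D')(R) = Add(Add(Add(Pow(R, 2), Pow(R, 2)), -2), Mul(-1, R)) = Add(Add(Mul(2, Pow(R, 2)), -2), Mul(-1, R)) = Add(Add(-2, Mul(2, Pow(R, 2))), Mul(-1, R)) = Add(-2, Mul(-1, R), Mul(2, Pow(R, 2))))
Function('Z')(u, k) = Mul(k, Add(-2, Mul(2, k), Mul(8, Pow(k, 2)))) (Function('Z')(u, k) = Mul(Add(-2, Mul(-1, Mul(-2, k)), Mul(2, Pow(Mul(-2, k), 2))), k) = Mul(Add(-2, Mul(2, k), Mul(2, Mul(4, Pow(k, 2)))), k) = Mul(Add(-2, Mul(2, k), Mul(8, Pow(k, 2))), k) = Mul(k, Add(-2, Mul(2, k), Mul(8, Pow(k, 2)))))
Add(Function('Z')(-199, -16), Mul(-1, 14160)) = Add(Mul(2, -16, Add(-1, -16, Mul(4, Pow(-16, 2)))), Mul(-1, 14160)) = Add(Mul(2, -16, Add(-1, -16, Mul(4, 256))), -14160) = Add(Mul(2, -16, Add(-1, -16, 1024)), -14160) = Add(Mul(2, -16, 1007), -14160) = Add(-32224, -14160) = -46384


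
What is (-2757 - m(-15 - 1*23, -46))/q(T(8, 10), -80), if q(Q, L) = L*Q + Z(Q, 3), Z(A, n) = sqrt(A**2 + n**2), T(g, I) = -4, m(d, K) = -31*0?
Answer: -2757/325 ≈ -8.4831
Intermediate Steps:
m(d, K) = 0
q(Q, L) = sqrt(9 + Q**2) + L*Q (q(Q, L) = L*Q + sqrt(Q**2 + 3**2) = L*Q + sqrt(Q**2 + 9) = L*Q + sqrt(9 + Q**2) = sqrt(9 + Q**2) + L*Q)
(-2757 - m(-15 - 1*23, -46))/q(T(8, 10), -80) = (-2757 - 1*0)/(sqrt(9 + (-4)**2) - 80*(-4)) = (-2757 + 0)/(sqrt(9 + 16) + 320) = -2757/(sqrt(25) + 320) = -2757/(5 + 320) = -2757/325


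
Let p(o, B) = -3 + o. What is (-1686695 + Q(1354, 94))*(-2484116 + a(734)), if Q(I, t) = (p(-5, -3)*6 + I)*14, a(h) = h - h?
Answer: 4144526459676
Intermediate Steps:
a(h) = 0
Q(I, t) = -672 + 14*I (Q(I, t) = ((-3 - 5)*6 + I)*14 = (-8*6 + I)*14 = (-48 + I)*14 = -672 + 14*I)
(-1686695 + Q(1354, 94))*(-2484116 + a(734)) = (-1686695 + (-672 + 14*1354))*(-2484116 + 0) = (-1686695 + (-672 + 18956))*(-2484116) = (-1686695 + 18284)*(-2484116) = -1668411*(-2484116) = 4144526459676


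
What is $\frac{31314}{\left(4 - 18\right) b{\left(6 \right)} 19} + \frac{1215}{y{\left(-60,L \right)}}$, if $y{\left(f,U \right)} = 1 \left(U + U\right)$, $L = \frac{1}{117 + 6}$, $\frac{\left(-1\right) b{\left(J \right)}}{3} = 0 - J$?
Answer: $\frac{29811668}{399} \approx 74716.0$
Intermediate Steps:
$b{\left(J \right)} = 3 J$ ($b{\left(J \right)} = - 3 \left(0 - J\right) = - 3 \left(- J\right) = 3 J$)
$L = \frac{1}{123} \approx 0.0081301$
$y{\left(f,U \right)} = 2 U$ ($y{\left(f,U \right)} = 1 \cdot 2 U = 2 U$)
$\frac{31314}{\left(4 - 18\right) b{\left(6 \right)} 19} + \frac{1215}{y{\left(-60,L \right)}} = \frac{31314}{\left(4 - 18\right) 3 \cdot 6 \cdot 19} + \frac{1215}{2 \cdot \frac{1}{123}} = \frac{31314}{\left(-14\right) 18 \cdot 19} + \frac{1215}{\frac{2}{123}} = \frac{31314}{\left(-252\right) 19} + 1215 \cdot \frac{123}{2} = \frac{31314}{-4788} + \frac{149445}{2} = 31314 \left(- \frac{1}{4788}\right) + \frac{149445}{2} = - \frac{5219}{798} + \frac{149445}{2} = \frac{29811668}{399}$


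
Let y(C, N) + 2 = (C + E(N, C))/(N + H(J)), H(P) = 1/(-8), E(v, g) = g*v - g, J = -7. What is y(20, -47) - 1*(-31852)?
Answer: 12014970/377 ≈ 31870.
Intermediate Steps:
E(v, g) = -g + g*v
H(P) = -⅛
y(C, N) = -2 + (C + C*(-1 + N))/(-⅛ + N) (y(C, N) = -2 + (C + C*(-1 + N))/(N - ⅛) = -2 + (C + C*(-1 + N))/(-⅛ + N))
y(20, -47) - 1*(-31852) = 2*(1 - 8*(-47) + 4*20*(-47))/(-1 + 8*(-47)) - 1*(-31852) = 2*(1 + 376 - 3760)/(-1 - 376) + 31852 = 2*(-3383)/(-377) + 31852 = 2*(-1/377)*(-3383) + 31852 = 6766/377 + 31852 = 12014970/377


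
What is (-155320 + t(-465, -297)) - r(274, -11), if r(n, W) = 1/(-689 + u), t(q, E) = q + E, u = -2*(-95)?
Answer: -77884917/499 ≈ -1.5608e+5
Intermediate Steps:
u = 190
t(q, E) = E + q
r(n, W) = -1/499 (r(n, W) = 1/(-689 + 190) = 1/(-499) = -1/499)
(-155320 + t(-465, -297)) - r(274, -11) = (-155320 + (-297 - 465)) - 1*(-1/499) = (-155320 - 762) + 1/499 = -156082 + 1/499 = -77884917/499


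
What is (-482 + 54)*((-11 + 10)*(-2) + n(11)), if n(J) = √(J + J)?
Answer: -856 - 428*√22 ≈ -2863.5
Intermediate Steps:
n(J) = √2*√J (n(J) = √(2*J) = √2*√J)
(-482 + 54)*((-11 + 10)*(-2) + n(11)) = (-482 + 54)*((-11 + 10)*(-2) + √2*√11) = -428*(-1*(-2) + √22) = -428*(2 + √22) = -856 - 428*√22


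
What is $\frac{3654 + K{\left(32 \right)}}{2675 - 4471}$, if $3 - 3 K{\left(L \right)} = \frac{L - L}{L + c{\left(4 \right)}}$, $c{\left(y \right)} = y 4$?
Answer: $- \frac{3655}{1796} \approx -2.0351$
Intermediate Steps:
$c{\left(y \right)} = 4 y$
$K{\left(L \right)} = 1$ ($K{\left(L \right)} = 1 - \frac{\left(L - L\right) \frac{1}{L + 4 \cdot 4}}{3} = 1 - \frac{0 \frac{1}{L + 16}}{3} = 1 - \frac{0 \frac{1}{16 + L}}{3} = 1 - 0 = 1 + 0 = 1$)
$\frac{3654 + K{\left(32 \right)}}{2675 - 4471} = \frac{3654 + 1}{2675 - 4471} = \frac{3655}{-1796} = 3655 \left(- \frac{1}{1796}\right) = - \frac{3655}{1796}$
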